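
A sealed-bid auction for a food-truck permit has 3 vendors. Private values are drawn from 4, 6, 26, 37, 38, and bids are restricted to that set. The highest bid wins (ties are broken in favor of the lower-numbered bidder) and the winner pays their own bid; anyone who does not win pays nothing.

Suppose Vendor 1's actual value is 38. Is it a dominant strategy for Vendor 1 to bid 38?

No

Consider the case where Vendor 2 bids 4 and Vendor 3 bids 4.
Truthful bid 38: wins, pays 38, utility 38 - 38 = 0.
Bid 4 instead: wins, pays 4, utility 38 - 4 = 34.
Since 34 > 0, bidding 4 is strictly better here, so truthful bidding is not dominant.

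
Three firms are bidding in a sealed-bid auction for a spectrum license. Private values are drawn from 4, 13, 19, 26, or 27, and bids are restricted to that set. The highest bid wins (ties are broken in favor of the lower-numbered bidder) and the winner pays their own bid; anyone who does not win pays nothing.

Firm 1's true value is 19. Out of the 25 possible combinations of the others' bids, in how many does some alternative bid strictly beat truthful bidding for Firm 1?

Others bid (4, 4): truth gives 0; bid 4 gives 15 > 0. Violating.
Others bid (4, 13): truth gives 0; bid 13 gives 6 > 0. Violating.
Others bid (13, 4): truth gives 0; bid 13 gives 6 > 0. Violating.
Others bid (13, 13): truth gives 0; bid 13 gives 6 > 0. Violating.
Others bid (4, 19): truth gives 0; no alternative beats it.
Others bid (4, 26): truth gives 0; no alternative beats it.
(Checking all 25 profiles: 4 have a profitable deviation, 21 do not.)

4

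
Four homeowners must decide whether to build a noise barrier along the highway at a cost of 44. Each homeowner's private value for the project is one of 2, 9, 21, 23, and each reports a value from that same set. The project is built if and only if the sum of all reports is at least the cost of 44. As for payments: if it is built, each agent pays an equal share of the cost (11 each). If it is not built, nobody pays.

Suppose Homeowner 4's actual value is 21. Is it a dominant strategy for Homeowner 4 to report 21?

Check each profile of the others' reports and compare truth against every alternative report.
Others report (2, 2, 21): truth gives 10, best alternative gives 10.
Others report (2, 2, 23): truth gives 10, best alternative gives 10.
Others report (2, 9, 21): truth gives 10, best alternative gives 10.
Others report (2, 9, 23): truth gives 10, best alternative gives 10.
Others report (2, 21, 2): truth gives 10, best alternative gives 10.
Others report (2, 21, 9): truth gives 10, best alternative gives 10.
(Remaining 58 profiles checked similarly; truth is weakly best in each.)
In every case the truthful report is at least as good as any alternative, so it is a dominant strategy.

Yes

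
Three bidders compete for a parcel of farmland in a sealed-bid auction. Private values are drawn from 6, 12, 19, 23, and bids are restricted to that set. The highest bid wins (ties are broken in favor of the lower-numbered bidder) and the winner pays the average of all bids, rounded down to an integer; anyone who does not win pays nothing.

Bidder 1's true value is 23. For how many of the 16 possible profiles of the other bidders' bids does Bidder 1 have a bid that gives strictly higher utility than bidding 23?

Others bid (6, 6): truth gives 12; bid 6 gives 17 > 12. Violating.
Others bid (6, 12): truth gives 10; bid 12 gives 13 > 10. Violating.
Others bid (6, 19): truth gives 7; bid 19 gives 9 > 7. Violating.
Others bid (12, 6): truth gives 10; bid 12 gives 13 > 10. Violating.
Others bid (6, 23): truth gives 6; no alternative beats it.
Others bid (12, 23): truth gives 4; no alternative beats it.
(Checking all 16 profiles: 9 have a profitable deviation, 7 do not.)

9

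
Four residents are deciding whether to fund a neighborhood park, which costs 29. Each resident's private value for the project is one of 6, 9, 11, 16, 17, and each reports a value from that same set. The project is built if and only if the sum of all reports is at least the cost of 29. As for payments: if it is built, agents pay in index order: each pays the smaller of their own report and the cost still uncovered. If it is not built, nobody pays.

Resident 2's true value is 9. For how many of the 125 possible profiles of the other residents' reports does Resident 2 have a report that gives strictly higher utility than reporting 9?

121

Others report (6, 6, 11): truth gives 0; report 6 gives 3 > 0. Violating.
Others report (6, 6, 16): truth gives 0; report 6 gives 3 > 0. Violating.
Others report (6, 6, 17): truth gives 0; report 6 gives 3 > 0. Violating.
Others report (6, 9, 9): truth gives 0; report 6 gives 3 > 0. Violating.
Others report (6, 6, 6): truth gives 0; no alternative beats it.
Others report (6, 6, 9): truth gives 0; no alternative beats it.
(Checking all 125 profiles: 121 have a profitable deviation, 4 do not.)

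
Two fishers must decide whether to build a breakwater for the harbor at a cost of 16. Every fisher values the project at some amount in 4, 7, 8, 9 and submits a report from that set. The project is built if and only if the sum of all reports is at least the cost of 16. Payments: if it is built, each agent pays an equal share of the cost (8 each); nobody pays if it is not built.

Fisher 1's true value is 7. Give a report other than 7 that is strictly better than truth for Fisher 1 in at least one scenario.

Suppose Fisher 2 reports 9.
Report 7: project built, pays 8, utility 7 - 8 = -1.
Report 4: project not built, utility 0.
So reporting 4 beats truth here (0 > -1).

4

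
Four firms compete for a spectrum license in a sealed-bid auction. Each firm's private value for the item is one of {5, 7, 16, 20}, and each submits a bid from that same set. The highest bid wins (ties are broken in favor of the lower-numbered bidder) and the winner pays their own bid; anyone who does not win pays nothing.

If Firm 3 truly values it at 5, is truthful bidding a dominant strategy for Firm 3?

Check each profile of the others' bids and compare truth against every alternative bid.
Others bid (5, 5, 5): truth gives 0, best alternative gives -2.
Others bid (5, 5, 7): truth gives 0, best alternative gives -2.
Others bid (5, 5, 16): truth gives 0, best alternative gives 0.
Others bid (5, 5, 20): truth gives 0, best alternative gives 0.
Others bid (5, 7, 5): truth gives 0, best alternative gives 0.
Others bid (5, 7, 7): truth gives 0, best alternative gives 0.
(Remaining 58 profiles checked similarly; truth is weakly best in each.)
In every case the truthful bid is at least as good as any alternative, so it is a dominant strategy.

Yes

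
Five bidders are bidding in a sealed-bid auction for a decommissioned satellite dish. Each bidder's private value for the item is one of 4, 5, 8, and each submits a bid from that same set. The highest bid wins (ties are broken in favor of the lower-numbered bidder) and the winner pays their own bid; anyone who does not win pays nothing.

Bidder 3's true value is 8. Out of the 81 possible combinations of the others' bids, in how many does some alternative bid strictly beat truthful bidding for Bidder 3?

Others bid (4, 4, 4, 4): truth gives 0; bid 5 gives 3 > 0. Violating.
Others bid (4, 4, 4, 5): truth gives 0; bid 5 gives 3 > 0. Violating.
Others bid (4, 4, 5, 4): truth gives 0; bid 5 gives 3 > 0. Violating.
Others bid (4, 4, 5, 5): truth gives 0; bid 5 gives 3 > 0. Violating.
Others bid (4, 4, 4, 8): truth gives 0; no alternative beats it.
Others bid (4, 4, 5, 8): truth gives 0; no alternative beats it.
(Checking all 81 profiles: 4 have a profitable deviation, 77 do not.)

4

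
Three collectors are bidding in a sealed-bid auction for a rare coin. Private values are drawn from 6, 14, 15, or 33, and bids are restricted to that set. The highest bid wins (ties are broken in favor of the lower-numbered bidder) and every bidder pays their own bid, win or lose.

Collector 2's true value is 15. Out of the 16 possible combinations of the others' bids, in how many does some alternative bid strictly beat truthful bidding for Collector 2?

Others bid (6, 6): truth gives 0; bid 14 gives 1 > 0. Violating.
Others bid (6, 14): truth gives 0; bid 14 gives 1 > 0. Violating.
Others bid (6, 33): truth gives -15; bid 6 gives -6 > -15. Violating.
Others bid (14, 33): truth gives -15; bid 6 gives -6 > -15. Violating.
Others bid (6, 15): truth gives 0; no alternative beats it.
Others bid (14, 6): truth gives 0; no alternative beats it.
(Checking all 16 profiles: 12 have a profitable deviation, 4 do not.)

12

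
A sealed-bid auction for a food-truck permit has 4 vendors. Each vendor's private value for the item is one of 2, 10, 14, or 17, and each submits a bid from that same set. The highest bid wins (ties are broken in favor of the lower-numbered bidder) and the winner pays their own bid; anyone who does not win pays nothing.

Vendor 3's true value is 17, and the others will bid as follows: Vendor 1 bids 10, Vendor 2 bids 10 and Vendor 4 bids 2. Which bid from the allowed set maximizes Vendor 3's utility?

Bid 2: loses, pays 0, utility 0.
Bid 10: loses, pays 0, utility 0.
Bid 14: wins, pays 14, utility 17 - 14 = 3.
Bid 17: wins, pays 17, utility 17 - 17 = 0.
The best choice is 14 with utility 3.

14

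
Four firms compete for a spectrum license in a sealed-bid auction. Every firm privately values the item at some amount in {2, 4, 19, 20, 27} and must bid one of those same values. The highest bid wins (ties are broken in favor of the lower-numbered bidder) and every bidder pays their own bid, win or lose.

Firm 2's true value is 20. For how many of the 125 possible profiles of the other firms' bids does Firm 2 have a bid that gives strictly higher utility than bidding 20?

95

Others bid (2, 2, 2): truth gives 0; bid 4 gives 16 > 0. Violating.
Others bid (2, 2, 4): truth gives 0; bid 4 gives 16 > 0. Violating.
Others bid (2, 2, 19): truth gives 0; bid 19 gives 1 > 0. Violating.
Others bid (2, 2, 27): truth gives -20; bid 2 gives -2 > -20. Violating.
Others bid (2, 2, 20): truth gives 0; no alternative beats it.
Others bid (2, 4, 20): truth gives 0; no alternative beats it.
(Checking all 125 profiles: 95 have a profitable deviation, 30 do not.)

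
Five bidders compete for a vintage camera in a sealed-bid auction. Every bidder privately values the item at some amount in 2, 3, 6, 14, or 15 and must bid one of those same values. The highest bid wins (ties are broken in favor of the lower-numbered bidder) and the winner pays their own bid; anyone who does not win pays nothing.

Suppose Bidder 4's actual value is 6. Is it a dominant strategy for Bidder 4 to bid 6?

Consider the case where Bidder 1 bids 2, Bidder 2 bids 2, Bidder 3 bids 2 and Bidder 5 bids 2.
Truthful bid 6: wins, pays 6, utility 6 - 6 = 0.
Bid 3 instead: wins, pays 3, utility 6 - 3 = 3.
Since 3 > 0, bidding 3 is strictly better here, so truthful bidding is not dominant.

No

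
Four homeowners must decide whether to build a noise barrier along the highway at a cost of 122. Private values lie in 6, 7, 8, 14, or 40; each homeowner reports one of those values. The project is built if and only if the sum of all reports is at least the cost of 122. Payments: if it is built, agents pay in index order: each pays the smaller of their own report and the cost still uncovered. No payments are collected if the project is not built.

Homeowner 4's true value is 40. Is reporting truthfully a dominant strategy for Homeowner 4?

Yes

Check each profile of the others' reports and compare truth against every alternative report.
Others report (14, 40, 40): truth gives 12, best alternative gives 0.
Others report (40, 14, 40): truth gives 12, best alternative gives 0.
Others report (40, 40, 14): truth gives 12, best alternative gives 0.
Others report (8, 40, 40): truth gives 6, best alternative gives 0.
Others report (40, 8, 40): truth gives 6, best alternative gives 0.
Others report (40, 40, 8): truth gives 6, best alternative gives 0.
(Remaining 119 profiles checked similarly; truth is weakly best in each.)
In every case the truthful report is at least as good as any alternative, so it is a dominant strategy.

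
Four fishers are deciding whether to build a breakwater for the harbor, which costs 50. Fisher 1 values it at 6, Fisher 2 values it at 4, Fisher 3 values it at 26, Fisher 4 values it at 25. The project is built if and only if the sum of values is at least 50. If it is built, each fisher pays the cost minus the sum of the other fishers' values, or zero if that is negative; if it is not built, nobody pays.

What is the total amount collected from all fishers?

Total value 61 ≥ cost 50, so it is built.
Fisher 1: others sum to 55; max(0, 50 - 55) = 0.
Fisher 2: others sum to 57; max(0, 50 - 57) = 0.
Fisher 3: others sum to 35; max(0, 50 - 35) = 15.
Fisher 4: others sum to 36; max(0, 50 - 36) = 14.
Total collected = 0 + 0 + 15 + 14 = 29.

29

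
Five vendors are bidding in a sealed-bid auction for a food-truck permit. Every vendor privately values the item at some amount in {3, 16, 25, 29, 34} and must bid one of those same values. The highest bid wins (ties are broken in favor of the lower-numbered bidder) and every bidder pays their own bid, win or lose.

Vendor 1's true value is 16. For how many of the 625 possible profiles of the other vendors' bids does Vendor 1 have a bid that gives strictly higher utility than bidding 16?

610

Others bid (3, 3, 3, 3): truth gives 0; bid 3 gives 13 > 0. Violating.
Others bid (3, 3, 3, 25): truth gives -16; bid 3 gives -3 > -16. Violating.
Others bid (3, 3, 3, 29): truth gives -16; bid 3 gives -3 > -16. Violating.
Others bid (3, 3, 3, 34): truth gives -16; bid 3 gives -3 > -16. Violating.
Others bid (3, 3, 3, 16): truth gives 0; no alternative beats it.
Others bid (3, 3, 16, 3): truth gives 0; no alternative beats it.
(Checking all 625 profiles: 610 have a profitable deviation, 15 do not.)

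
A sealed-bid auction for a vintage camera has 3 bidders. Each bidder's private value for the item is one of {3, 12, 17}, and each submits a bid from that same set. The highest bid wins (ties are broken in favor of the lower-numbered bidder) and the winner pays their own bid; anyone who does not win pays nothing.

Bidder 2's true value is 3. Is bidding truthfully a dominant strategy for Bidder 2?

Yes

Check each profile of the others' bids and compare truth against every alternative bid.
Others bid (3, 3): truth gives 0, best alternative gives -9.
Others bid (3, 12): truth gives 0, best alternative gives -9.
Others bid (3, 17): truth gives 0, best alternative gives 0.
Others bid (12, 3): truth gives 0, best alternative gives 0.
Others bid (12, 12): truth gives 0, best alternative gives 0.
Others bid (12, 17): truth gives 0, best alternative gives 0.
(Remaining 3 profiles checked similarly; truth is weakly best in each.)
In every case the truthful bid is at least as good as any alternative, so it is a dominant strategy.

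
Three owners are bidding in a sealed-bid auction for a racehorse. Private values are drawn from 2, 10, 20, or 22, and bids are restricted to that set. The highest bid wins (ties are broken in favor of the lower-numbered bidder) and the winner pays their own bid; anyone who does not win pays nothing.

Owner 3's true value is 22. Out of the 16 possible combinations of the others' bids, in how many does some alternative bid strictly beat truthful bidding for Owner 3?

4

Others bid (2, 2): truth gives 0; bid 10 gives 12 > 0. Violating.
Others bid (2, 10): truth gives 0; bid 20 gives 2 > 0. Violating.
Others bid (10, 2): truth gives 0; bid 20 gives 2 > 0. Violating.
Others bid (10, 10): truth gives 0; bid 20 gives 2 > 0. Violating.
Others bid (2, 20): truth gives 0; no alternative beats it.
Others bid (2, 22): truth gives 0; no alternative beats it.
(Checking all 16 profiles: 4 have a profitable deviation, 12 do not.)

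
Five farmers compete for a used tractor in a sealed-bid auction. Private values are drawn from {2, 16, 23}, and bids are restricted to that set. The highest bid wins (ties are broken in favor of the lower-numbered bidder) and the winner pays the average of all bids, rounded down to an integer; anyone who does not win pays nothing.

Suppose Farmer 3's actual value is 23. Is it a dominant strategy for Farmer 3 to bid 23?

Consider the case where Farmer 1 bids 2, Farmer 2 bids 2, Farmer 4 bids 2 and Farmer 5 bids 2.
Truthful bid 23: wins, pays 6, utility 23 - 6 = 17.
Bid 16 instead: wins, pays 4, utility 23 - 4 = 19.
Since 19 > 17, bidding 16 is strictly better here, so truthful bidding is not dominant.

No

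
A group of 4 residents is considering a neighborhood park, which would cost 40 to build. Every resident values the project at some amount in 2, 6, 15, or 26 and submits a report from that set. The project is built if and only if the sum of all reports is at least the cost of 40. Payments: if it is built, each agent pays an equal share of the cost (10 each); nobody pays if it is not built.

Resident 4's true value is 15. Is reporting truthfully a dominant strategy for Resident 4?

Consider the case where Resident 1 reports 2, Resident 2 reports 2 and Resident 3 reports 15.
Truthful report 15: project not built, utility 0.
Report 26 instead: project built, pays 10, utility 15 - 10 = 5.
Since 5 > 0, reporting 26 is strictly better here, so truthful reporting is not dominant.

No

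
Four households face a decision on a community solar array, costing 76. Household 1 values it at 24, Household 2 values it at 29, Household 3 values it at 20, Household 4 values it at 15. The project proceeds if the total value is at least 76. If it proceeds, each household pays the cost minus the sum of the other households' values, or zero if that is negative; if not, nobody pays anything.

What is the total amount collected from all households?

40

Total value 88 ≥ cost 76, so it is built.
Household 1: others sum to 64; max(0, 76 - 64) = 12.
Household 2: others sum to 59; max(0, 76 - 59) = 17.
Household 3: others sum to 68; max(0, 76 - 68) = 8.
Household 4: others sum to 73; max(0, 76 - 73) = 3.
Total collected = 12 + 17 + 8 + 3 = 40.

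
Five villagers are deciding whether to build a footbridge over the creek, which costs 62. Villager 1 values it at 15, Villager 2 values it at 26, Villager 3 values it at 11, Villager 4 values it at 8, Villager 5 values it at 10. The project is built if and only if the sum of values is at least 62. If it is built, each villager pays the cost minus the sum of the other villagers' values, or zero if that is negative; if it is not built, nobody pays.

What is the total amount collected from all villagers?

30

Total value 70 ≥ cost 62, so it is built.
Villager 1: others sum to 55; max(0, 62 - 55) = 7.
Villager 2: others sum to 44; max(0, 62 - 44) = 18.
Villager 3: others sum to 59; max(0, 62 - 59) = 3.
Villager 4: others sum to 62; max(0, 62 - 62) = 0.
Villager 5: others sum to 60; max(0, 62 - 60) = 2.
Total collected = 7 + 18 + 3 + 0 + 2 = 30.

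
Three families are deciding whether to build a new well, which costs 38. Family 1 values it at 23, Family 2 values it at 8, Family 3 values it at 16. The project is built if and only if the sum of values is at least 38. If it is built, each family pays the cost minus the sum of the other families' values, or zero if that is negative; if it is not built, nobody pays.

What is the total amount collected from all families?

21

Total value 47 ≥ cost 38, so it is built.
Family 1: others sum to 24; max(0, 38 - 24) = 14.
Family 2: others sum to 39; max(0, 38 - 39) = 0.
Family 3: others sum to 31; max(0, 38 - 31) = 7.
Total collected = 14 + 0 + 7 = 21.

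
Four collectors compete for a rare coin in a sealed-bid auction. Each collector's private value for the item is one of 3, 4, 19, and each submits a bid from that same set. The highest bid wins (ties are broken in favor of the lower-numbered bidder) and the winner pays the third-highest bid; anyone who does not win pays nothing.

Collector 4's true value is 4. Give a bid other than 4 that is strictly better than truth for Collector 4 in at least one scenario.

Suppose Collector 1 bids 3, Collector 2 bids 3 and Collector 3 bids 4.
Bid 4: loses, pays 0, utility 0.
Bid 19: wins, pays 3, utility 4 - 3 = 1.
So bidding 19 beats truth here (1 > 0).

19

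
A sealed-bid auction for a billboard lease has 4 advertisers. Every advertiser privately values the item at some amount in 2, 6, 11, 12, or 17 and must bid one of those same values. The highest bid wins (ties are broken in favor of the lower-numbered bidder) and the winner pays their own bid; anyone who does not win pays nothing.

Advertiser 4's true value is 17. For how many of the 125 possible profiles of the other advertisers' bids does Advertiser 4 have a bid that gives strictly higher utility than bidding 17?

Others bid (2, 2, 2): truth gives 0; bid 6 gives 11 > 0. Violating.
Others bid (2, 2, 6): truth gives 0; bid 11 gives 6 > 0. Violating.
Others bid (2, 2, 11): truth gives 0; bid 12 gives 5 > 0. Violating.
Others bid (2, 6, 2): truth gives 0; bid 11 gives 6 > 0. Violating.
Others bid (2, 2, 12): truth gives 0; no alternative beats it.
Others bid (2, 2, 17): truth gives 0; no alternative beats it.
(Checking all 125 profiles: 27 have a profitable deviation, 98 do not.)

27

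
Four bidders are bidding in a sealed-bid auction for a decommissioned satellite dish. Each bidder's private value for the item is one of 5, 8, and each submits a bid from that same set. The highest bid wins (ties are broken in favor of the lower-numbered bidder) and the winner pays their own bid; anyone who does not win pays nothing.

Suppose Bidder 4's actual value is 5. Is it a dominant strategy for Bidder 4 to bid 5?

Check each profile of the others' bids and compare truth against every alternative bid.
Others bid (5, 5, 5): truth gives 0, best alternative gives -3.
Others bid (5, 5, 8): truth gives 0, best alternative gives 0.
Others bid (5, 8, 5): truth gives 0, best alternative gives 0.
Others bid (5, 8, 8): truth gives 0, best alternative gives 0.
Others bid (8, 5, 5): truth gives 0, best alternative gives 0.
Others bid (8, 5, 8): truth gives 0, best alternative gives 0.
(Remaining 2 profiles checked similarly; truth is weakly best in each.)
In every case the truthful bid is at least as good as any alternative, so it is a dominant strategy.

Yes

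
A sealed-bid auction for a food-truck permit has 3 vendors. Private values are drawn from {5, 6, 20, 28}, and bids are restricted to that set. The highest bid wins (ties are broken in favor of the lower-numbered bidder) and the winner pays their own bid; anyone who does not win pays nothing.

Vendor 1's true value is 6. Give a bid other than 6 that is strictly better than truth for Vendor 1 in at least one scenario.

5

Suppose Vendor 2 bids 5 and Vendor 3 bids 5.
Bid 6: wins, pays 6, utility 6 - 6 = 0.
Bid 5: wins, pays 5, utility 6 - 5 = 1.
So bidding 5 beats truth here (1 > 0).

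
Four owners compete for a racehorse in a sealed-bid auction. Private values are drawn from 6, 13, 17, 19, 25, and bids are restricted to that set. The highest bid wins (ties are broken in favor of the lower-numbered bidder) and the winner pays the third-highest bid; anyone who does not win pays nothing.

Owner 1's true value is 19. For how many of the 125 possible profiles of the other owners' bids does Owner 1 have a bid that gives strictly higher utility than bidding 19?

27

Others bid (6, 6, 25): truth gives 0; bid 25 gives 13 > 0. Violating.
Others bid (6, 13, 25): truth gives 0; bid 25 gives 6 > 0. Violating.
Others bid (6, 17, 25): truth gives 0; bid 25 gives 2 > 0. Violating.
Others bid (6, 25, 6): truth gives 0; bid 25 gives 13 > 0. Violating.
Others bid (6, 6, 6): truth gives 13; no alternative beats it.
Others bid (6, 6, 13): truth gives 13; no alternative beats it.
(Checking all 125 profiles: 27 have a profitable deviation, 98 do not.)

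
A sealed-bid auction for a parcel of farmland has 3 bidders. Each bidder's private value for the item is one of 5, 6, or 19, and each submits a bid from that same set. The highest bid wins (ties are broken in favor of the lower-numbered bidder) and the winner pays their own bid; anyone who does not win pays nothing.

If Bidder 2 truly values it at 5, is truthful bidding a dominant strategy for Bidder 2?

Yes

Check each profile of the others' bids and compare truth against every alternative bid.
Others bid (5, 5): truth gives 0, best alternative gives -1.
Others bid (5, 6): truth gives 0, best alternative gives -1.
Others bid (5, 19): truth gives 0, best alternative gives 0.
Others bid (6, 5): truth gives 0, best alternative gives 0.
Others bid (6, 6): truth gives 0, best alternative gives 0.
Others bid (6, 19): truth gives 0, best alternative gives 0.
(Remaining 3 profiles checked similarly; truth is weakly best in each.)
In every case the truthful bid is at least as good as any alternative, so it is a dominant strategy.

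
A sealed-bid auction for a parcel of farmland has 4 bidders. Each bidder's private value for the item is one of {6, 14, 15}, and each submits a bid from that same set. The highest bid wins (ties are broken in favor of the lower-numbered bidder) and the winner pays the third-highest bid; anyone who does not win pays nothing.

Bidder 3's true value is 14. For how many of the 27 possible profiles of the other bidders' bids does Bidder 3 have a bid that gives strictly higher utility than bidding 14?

Others bid (6, 6, 15): truth gives 0; bid 15 gives 8 > 0. Violating.
Others bid (6, 14, 6): truth gives 0; bid 15 gives 8 > 0. Violating.
Others bid (14, 6, 6): truth gives 0; bid 15 gives 8 > 0. Violating.
Others bid (6, 6, 6): truth gives 8; no alternative beats it.
Others bid (6, 6, 14): truth gives 8; no alternative beats it.
(Checking all 27 profiles: 3 have a profitable deviation, 24 do not.)

3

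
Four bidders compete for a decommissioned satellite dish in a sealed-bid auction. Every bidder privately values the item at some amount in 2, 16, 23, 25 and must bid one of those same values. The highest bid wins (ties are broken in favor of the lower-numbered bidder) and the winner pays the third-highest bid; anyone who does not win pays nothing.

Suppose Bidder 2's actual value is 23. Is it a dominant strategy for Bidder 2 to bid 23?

Consider the case where Bidder 1 bids 2, Bidder 3 bids 2 and Bidder 4 bids 25.
Truthful bid 23: loses, pays 0, utility 0.
Bid 25 instead: wins, pays 2, utility 23 - 2 = 21.
Since 21 > 0, bidding 25 is strictly better here, so truthful bidding is not dominant.

No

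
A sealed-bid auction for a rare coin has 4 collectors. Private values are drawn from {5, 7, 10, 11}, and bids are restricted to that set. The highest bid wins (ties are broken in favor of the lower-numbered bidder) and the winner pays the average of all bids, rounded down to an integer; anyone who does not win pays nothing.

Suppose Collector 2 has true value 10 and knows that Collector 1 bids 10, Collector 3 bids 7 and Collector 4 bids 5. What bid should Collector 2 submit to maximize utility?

Bid 5: loses, pays 0, utility 0.
Bid 7: loses, pays 0, utility 0.
Bid 10: loses, pays 0, utility 0.
Bid 11: wins, pays 8, utility 10 - 8 = 2.
The best choice is 11 with utility 2.

11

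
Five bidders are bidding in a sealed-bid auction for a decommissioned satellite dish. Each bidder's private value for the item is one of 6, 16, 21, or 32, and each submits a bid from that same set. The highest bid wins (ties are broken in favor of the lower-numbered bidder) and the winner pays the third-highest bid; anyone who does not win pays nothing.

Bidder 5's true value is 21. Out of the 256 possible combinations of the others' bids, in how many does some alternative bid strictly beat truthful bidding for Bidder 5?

Others bid (6, 6, 6, 21): truth gives 0; bid 32 gives 15 > 0. Violating.
Others bid (6, 6, 16, 21): truth gives 0; bid 32 gives 5 > 0. Violating.
Others bid (6, 6, 21, 6): truth gives 0; bid 32 gives 15 > 0. Violating.
Others bid (6, 6, 21, 16): truth gives 0; bid 32 gives 5 > 0. Violating.
Others bid (6, 6, 6, 6): truth gives 15; no alternative beats it.
Others bid (6, 6, 6, 16): truth gives 15; no alternative beats it.
(Checking all 256 profiles: 32 have a profitable deviation, 224 do not.)

32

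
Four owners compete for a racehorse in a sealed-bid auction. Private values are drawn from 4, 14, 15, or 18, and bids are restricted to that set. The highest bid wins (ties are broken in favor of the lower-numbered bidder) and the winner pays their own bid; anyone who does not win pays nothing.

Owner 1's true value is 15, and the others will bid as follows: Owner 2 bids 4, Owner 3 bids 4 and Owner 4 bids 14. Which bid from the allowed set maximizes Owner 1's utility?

Bid 4: loses, pays 0, utility 0.
Bid 14: wins, pays 14, utility 15 - 14 = 1.
Bid 15: wins, pays 15, utility 15 - 15 = 0.
Bid 18: wins, pays 18, utility 15 - 18 = -3.
The best choice is 14 with utility 1.

14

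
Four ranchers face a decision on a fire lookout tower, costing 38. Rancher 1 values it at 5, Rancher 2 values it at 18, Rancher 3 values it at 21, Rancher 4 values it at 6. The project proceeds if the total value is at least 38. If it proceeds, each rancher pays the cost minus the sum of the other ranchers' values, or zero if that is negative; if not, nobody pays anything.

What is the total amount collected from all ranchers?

Total value 50 ≥ cost 38, so it is built.
Rancher 1: others sum to 45; max(0, 38 - 45) = 0.
Rancher 2: others sum to 32; max(0, 38 - 32) = 6.
Rancher 3: others sum to 29; max(0, 38 - 29) = 9.
Rancher 4: others sum to 44; max(0, 38 - 44) = 0.
Total collected = 0 + 6 + 9 + 0 = 15.

15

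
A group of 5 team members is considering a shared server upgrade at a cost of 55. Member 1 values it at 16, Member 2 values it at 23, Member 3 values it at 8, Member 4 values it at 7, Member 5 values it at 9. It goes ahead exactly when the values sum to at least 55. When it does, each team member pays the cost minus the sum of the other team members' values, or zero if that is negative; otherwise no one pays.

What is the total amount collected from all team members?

24

Total value 63 ≥ cost 55, so it is built.
Member 1: others sum to 47; max(0, 55 - 47) = 8.
Member 2: others sum to 40; max(0, 55 - 40) = 15.
Member 3: others sum to 55; max(0, 55 - 55) = 0.
Member 4: others sum to 56; max(0, 55 - 56) = 0.
Member 5: others sum to 54; max(0, 55 - 54) = 1.
Total collected = 8 + 15 + 0 + 0 + 1 = 24.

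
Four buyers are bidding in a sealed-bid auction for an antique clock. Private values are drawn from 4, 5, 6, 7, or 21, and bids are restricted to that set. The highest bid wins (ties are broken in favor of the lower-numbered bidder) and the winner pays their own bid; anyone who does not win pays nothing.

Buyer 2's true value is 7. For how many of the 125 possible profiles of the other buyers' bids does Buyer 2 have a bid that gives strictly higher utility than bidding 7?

18

Others bid (4, 4, 4): truth gives 0; bid 5 gives 2 > 0. Violating.
Others bid (4, 4, 5): truth gives 0; bid 5 gives 2 > 0. Violating.
Others bid (4, 4, 6): truth gives 0; bid 6 gives 1 > 0. Violating.
Others bid (4, 5, 4): truth gives 0; bid 5 gives 2 > 0. Violating.
Others bid (4, 4, 7): truth gives 0; no alternative beats it.
Others bid (4, 4, 21): truth gives 0; no alternative beats it.
(Checking all 125 profiles: 18 have a profitable deviation, 107 do not.)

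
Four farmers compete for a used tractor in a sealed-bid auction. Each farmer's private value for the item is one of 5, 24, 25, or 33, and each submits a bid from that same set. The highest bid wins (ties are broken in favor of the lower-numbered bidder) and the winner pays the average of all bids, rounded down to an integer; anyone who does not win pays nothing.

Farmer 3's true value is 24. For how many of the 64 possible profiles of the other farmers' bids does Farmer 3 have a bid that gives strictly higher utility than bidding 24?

20

Others bid (5, 5, 25): truth gives 0; bid 25 gives 9 > 0. Violating.
Others bid (5, 5, 33): truth gives 0; bid 33 gives 5 > 0. Violating.
Others bid (5, 24, 5): truth gives 0; bid 25 gives 10 > 0. Violating.
Others bid (5, 24, 24): truth gives 0; bid 25 gives 5 > 0. Violating.
Others bid (5, 5, 5): truth gives 15; no alternative beats it.
Others bid (5, 5, 24): truth gives 10; no alternative beats it.
(Checking all 64 profiles: 20 have a profitable deviation, 44 do not.)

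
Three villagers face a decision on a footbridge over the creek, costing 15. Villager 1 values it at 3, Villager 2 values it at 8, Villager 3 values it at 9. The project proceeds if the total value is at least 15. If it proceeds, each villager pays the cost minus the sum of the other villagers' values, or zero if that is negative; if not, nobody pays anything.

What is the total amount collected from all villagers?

7

Total value 20 ≥ cost 15, so it is built.
Villager 1: others sum to 17; max(0, 15 - 17) = 0.
Villager 2: others sum to 12; max(0, 15 - 12) = 3.
Villager 3: others sum to 11; max(0, 15 - 11) = 4.
Total collected = 0 + 3 + 4 = 7.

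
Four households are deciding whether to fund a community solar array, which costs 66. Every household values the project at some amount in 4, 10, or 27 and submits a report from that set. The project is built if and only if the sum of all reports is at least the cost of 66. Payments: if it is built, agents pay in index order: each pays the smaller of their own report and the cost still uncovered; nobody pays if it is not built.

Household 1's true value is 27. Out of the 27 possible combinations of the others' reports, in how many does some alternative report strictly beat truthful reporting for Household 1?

7

Others report (4, 27, 27): truth gives 0; report 10 gives 17 > 0. Violating.
Others report (10, 27, 27): truth gives 0; report 4 gives 23 > 0. Violating.
Others report (27, 4, 27): truth gives 0; report 10 gives 17 > 0. Violating.
Others report (27, 10, 27): truth gives 0; report 4 gives 23 > 0. Violating.
Others report (4, 4, 4): truth gives 0; no alternative beats it.
Others report (4, 4, 10): truth gives 0; no alternative beats it.
(Checking all 27 profiles: 7 have a profitable deviation, 20 do not.)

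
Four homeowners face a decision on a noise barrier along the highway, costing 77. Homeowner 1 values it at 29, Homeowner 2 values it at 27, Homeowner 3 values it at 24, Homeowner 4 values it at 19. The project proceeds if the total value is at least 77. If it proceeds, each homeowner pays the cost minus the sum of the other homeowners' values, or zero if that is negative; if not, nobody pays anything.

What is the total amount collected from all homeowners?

Total value 99 ≥ cost 77, so it is built.
Homeowner 1: others sum to 70; max(0, 77 - 70) = 7.
Homeowner 2: others sum to 72; max(0, 77 - 72) = 5.
Homeowner 3: others sum to 75; max(0, 77 - 75) = 2.
Homeowner 4: others sum to 80; max(0, 77 - 80) = 0.
Total collected = 7 + 5 + 2 + 0 = 14.

14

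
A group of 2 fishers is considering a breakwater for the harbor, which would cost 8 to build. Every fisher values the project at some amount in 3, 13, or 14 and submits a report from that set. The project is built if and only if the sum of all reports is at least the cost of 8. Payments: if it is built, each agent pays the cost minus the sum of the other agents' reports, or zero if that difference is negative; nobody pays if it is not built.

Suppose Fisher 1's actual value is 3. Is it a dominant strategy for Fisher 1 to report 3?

Yes

Check each profile of the others' reports and compare truth against every alternative report.
Others report (3): truth gives 0, best alternative gives -2.
Others report (13): truth gives 3, best alternative gives 3.
Others report (14): truth gives 3, best alternative gives 3.
In every case the truthful report is at least as good as any alternative, so it is a dominant strategy.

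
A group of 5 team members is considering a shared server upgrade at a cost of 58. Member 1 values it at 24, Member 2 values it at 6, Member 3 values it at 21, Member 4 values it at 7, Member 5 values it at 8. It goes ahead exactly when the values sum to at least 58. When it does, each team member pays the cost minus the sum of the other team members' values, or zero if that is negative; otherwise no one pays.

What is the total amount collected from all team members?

Total value 66 ≥ cost 58, so it is built.
Member 1: others sum to 42; max(0, 58 - 42) = 16.
Member 2: others sum to 60; max(0, 58 - 60) = 0.
Member 3: others sum to 45; max(0, 58 - 45) = 13.
Member 4: others sum to 59; max(0, 58 - 59) = 0.
Member 5: others sum to 58; max(0, 58 - 58) = 0.
Total collected = 16 + 0 + 13 + 0 + 0 = 29.

29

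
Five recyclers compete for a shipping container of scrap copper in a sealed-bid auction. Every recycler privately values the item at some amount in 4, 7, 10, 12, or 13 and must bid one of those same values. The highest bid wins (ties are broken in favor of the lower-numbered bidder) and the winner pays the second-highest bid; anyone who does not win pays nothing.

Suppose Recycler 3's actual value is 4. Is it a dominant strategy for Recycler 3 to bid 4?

Check each profile of the others' bids and compare truth against every alternative bid.
Others bid (4, 4, 4, 7): truth gives 0, best alternative gives -3.
Others bid (4, 4, 7, 4): truth gives 0, best alternative gives -3.
Others bid (4, 4, 7, 7): truth gives 0, best alternative gives -3.
Others bid (4, 4, 4, 4): truth gives 0, best alternative gives 0.
Others bid (4, 4, 4, 10): truth gives 0, best alternative gives 0.
Others bid (4, 4, 4, 12): truth gives 0, best alternative gives 0.
(Remaining 619 profiles checked similarly; truth is weakly best in each.)
In every case the truthful bid is at least as good as any alternative, so it is a dominant strategy.

Yes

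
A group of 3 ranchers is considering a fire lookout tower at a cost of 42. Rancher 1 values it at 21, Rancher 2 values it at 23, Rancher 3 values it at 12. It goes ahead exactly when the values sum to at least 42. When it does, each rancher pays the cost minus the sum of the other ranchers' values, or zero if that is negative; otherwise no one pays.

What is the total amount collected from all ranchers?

16

Total value 56 ≥ cost 42, so it is built.
Rancher 1: others sum to 35; max(0, 42 - 35) = 7.
Rancher 2: others sum to 33; max(0, 42 - 33) = 9.
Rancher 3: others sum to 44; max(0, 42 - 44) = 0.
Total collected = 7 + 9 + 0 = 16.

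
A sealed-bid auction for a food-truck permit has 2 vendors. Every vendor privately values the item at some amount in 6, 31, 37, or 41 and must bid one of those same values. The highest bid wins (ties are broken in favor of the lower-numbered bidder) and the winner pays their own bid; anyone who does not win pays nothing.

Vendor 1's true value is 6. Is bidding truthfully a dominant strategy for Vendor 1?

Yes

Check each profile of the others' bids and compare truth against every alternative bid.
Others bid (6): truth gives 0, best alternative gives -25.
Others bid (31): truth gives 0, best alternative gives -25.
Others bid (37): truth gives 0, best alternative gives 0.
Others bid (41): truth gives 0, best alternative gives 0.
In every case the truthful bid is at least as good as any alternative, so it is a dominant strategy.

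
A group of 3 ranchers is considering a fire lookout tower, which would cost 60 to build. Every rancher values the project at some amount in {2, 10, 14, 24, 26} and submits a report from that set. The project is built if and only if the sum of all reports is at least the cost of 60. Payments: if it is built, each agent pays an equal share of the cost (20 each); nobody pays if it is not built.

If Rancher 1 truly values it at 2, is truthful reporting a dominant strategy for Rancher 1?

Yes

Check each profile of the others' reports and compare truth against every alternative report.
Others report (24, 26): truth gives 0, best alternative gives -18.
Others report (26, 24): truth gives 0, best alternative gives -18.
Others report (26, 26): truth gives 0, best alternative gives -18.
Others report (2, 2): truth gives 0, best alternative gives 0.
Others report (2, 10): truth gives 0, best alternative gives 0.
Others report (2, 14): truth gives 0, best alternative gives 0.
(Remaining 19 profiles checked similarly; truth is weakly best in each.)
In every case the truthful report is at least as good as any alternative, so it is a dominant strategy.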